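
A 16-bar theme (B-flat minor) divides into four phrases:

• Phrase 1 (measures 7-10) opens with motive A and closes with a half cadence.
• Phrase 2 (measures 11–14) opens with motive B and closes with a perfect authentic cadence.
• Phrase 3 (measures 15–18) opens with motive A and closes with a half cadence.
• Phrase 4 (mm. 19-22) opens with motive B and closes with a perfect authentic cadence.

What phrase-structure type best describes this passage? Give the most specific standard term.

The cadence pattern HC–PAC–HC–PAC is weak–strong twice, and phrases 3–4 restate phrases 1–2: a period heard twice, not a double period (which would end weakly at phrase 2).

repeated period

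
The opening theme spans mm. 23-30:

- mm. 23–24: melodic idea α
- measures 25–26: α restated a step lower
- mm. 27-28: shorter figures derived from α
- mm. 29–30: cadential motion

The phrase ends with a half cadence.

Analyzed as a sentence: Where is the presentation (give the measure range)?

measures 23–26

The presentation of a sentence is the basic idea (measures 23–24) plus its repetition (measures 25-26); the presentation is therefore mm. 23-26.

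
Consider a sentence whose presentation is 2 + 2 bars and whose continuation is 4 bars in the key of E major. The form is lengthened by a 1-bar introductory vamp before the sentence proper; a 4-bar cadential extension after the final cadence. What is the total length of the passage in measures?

13 measures

Basic sentence: 2 + 2 + 4 = 8 bars.
8 (basic form) + 1 (introduction) + 4 (cadential extension) = 13.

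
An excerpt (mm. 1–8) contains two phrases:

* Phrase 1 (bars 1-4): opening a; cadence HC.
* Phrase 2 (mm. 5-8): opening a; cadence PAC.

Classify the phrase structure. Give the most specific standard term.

parallel period

Phrase 1 ends with a half cadence (weaker) and phrase 2 with a perfect authentic cadence (stronger): antecedent + consequent = a period.
The two phrases open with the same material (a / a), so the period is parallel.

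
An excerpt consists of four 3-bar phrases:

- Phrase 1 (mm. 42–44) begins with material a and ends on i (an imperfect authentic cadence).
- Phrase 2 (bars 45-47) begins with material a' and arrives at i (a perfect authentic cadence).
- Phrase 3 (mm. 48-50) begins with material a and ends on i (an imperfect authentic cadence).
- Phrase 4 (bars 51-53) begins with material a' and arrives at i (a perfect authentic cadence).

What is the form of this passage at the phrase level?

repeated period

The cadence pattern IAC–PAC–IAC–PAC is weak–strong twice, and phrases 3–4 restate phrases 1–2: a period heard twice, not a double period (which would end weakly at phrase 2).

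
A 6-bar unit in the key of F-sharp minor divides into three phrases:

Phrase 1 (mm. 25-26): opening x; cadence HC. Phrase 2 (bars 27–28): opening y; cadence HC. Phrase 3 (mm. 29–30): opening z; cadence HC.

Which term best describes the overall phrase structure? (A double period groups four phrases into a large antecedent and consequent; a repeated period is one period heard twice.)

phrase group

The final phrase closes with a half cadence, which is not stronger than the preceding half cadence; the 3 phrases lack an overall antecedent–consequent design and so form a phrase group.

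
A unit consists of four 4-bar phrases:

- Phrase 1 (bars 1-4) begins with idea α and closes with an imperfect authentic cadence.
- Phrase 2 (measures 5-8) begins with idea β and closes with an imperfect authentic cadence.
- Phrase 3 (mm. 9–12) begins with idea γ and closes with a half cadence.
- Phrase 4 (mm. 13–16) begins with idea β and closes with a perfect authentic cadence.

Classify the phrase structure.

contrasting double period

Four phrases in two halves: the first half (bars 1–8) ends with an imperfect authentic cadence, the second (bars 9–16) with a perfect authentic cadence — a large antecedent–consequent pair, i.e. a double period.
Phrase 3 begins with different material from phrase 1, making it contrasting.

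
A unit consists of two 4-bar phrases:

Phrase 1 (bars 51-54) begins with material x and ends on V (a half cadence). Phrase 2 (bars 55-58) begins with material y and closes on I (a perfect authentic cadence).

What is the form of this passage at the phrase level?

Phrase 1 ends with a half cadence (weaker) and phrase 2 with a perfect authentic cadence (stronger): antecedent + consequent = a period.
The two phrases open with different material (x / y), so the period is contrasting.

contrasting period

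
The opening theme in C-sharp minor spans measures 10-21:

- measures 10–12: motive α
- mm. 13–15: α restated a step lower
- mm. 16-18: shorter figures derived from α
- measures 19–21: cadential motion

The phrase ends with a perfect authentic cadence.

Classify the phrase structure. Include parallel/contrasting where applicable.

sentence

Basic idea (mm. 10-12) + its repetition (bars 13–15) form the presentation; fragmentation and cadence (mm. 16–21) form the continuation — the 12-bar whole is a sentence.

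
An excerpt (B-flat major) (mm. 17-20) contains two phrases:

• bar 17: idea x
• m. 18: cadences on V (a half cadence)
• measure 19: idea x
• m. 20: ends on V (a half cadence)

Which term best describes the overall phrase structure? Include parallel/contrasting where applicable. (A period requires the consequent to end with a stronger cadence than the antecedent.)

repeated phrase

Both phrases have the same opening (x) and the same cadence (half cadence): the second is a restatement, not a consequent, so this is a repeated phrase rather than a period.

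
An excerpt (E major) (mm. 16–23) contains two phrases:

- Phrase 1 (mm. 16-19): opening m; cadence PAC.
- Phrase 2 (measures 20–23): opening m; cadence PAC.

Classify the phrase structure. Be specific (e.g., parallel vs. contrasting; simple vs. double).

Both phrases have the same opening (m) and the same cadence (perfect authentic cadence): the second is a restatement, not a consequent, so this is a repeated phrase rather than a period.

repeated phrase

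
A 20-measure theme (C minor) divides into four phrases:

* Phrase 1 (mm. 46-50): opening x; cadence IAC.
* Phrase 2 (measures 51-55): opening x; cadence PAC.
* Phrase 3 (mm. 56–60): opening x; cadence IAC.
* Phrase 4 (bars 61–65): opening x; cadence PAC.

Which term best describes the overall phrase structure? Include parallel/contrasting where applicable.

The cadence pattern IAC–PAC–IAC–PAC is weak–strong twice, and phrases 3–4 restate phrases 1–2: a period heard twice, not a double period (which would end weakly at phrase 2).

repeated period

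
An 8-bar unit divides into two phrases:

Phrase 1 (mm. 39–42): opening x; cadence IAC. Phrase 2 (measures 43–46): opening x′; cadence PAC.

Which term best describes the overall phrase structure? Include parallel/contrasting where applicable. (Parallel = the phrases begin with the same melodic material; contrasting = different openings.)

parallel period

Phrase 1 ends with an imperfect authentic cadence (weaker) and phrase 2 with a perfect authentic cadence (stronger): antecedent + consequent = a period.
The two phrases open with the same material (x / x′), so the period is parallel.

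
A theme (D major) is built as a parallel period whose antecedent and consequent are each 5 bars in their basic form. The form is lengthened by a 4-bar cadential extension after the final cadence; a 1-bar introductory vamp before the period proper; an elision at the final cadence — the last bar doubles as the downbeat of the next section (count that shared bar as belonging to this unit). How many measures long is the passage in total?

Basic parallel period: 5 + 5 = 10 bars.
10 (basic form) + 4 (cadential extension) + 1 (introduction) = 15.
The elision shares a bar with the next section but does not change this unit's count.

15 measures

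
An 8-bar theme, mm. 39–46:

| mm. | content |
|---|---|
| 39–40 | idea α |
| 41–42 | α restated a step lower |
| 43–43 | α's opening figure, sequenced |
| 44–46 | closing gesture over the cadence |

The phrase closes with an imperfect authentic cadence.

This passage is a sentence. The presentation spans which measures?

The presentation of a sentence is the basic idea (mm. 39-40) plus its repetition (bars 41–42); the presentation is therefore measures 39-42.

measures 39–42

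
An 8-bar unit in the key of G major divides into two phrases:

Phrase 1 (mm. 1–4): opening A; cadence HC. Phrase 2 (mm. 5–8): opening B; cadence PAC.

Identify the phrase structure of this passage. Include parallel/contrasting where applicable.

Phrase 1 ends with a half cadence (weaker) and phrase 2 with a perfect authentic cadence (stronger): antecedent + consequent = a period.
The two phrases open with different material (A / B), so the period is contrasting.

contrasting period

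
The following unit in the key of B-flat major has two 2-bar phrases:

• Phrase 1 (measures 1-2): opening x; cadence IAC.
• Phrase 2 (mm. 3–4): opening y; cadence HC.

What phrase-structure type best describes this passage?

The second phrase closes with a half cadence, which is not stronger than the first phrase's imperfect authentic cadence; without a weak→strong cadential pair there is no antecedent–consequent relationship, so this is a phrase group rather than a period.

phrase group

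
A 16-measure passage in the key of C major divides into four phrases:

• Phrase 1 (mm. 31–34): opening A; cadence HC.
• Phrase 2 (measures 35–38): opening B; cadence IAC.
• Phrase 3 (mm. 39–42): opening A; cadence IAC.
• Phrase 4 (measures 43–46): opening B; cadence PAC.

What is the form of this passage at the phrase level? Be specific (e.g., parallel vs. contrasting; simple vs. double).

parallel double period

Four phrases in two halves: the first half (mm. 31-38) ends with an imperfect authentic cadence, the second (measures 39–46) with a perfect authentic cadence — a large antecedent–consequent pair, i.e. a double period.
Phrase 3 begins with the same material as phrase 1, making it parallel.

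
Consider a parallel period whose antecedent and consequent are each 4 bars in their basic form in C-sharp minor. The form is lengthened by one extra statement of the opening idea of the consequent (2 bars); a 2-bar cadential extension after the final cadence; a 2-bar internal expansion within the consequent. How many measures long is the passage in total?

14 measures

Basic parallel period: 4 + 4 = 8 bars.
8 (basic form) + 2 (extra statement) + 2 (cadential extension) + 2 (internal expansion) = 14.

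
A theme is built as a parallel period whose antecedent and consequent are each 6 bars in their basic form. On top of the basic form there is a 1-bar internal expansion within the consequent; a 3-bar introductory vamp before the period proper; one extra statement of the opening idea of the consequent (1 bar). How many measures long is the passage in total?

17 measures

Basic parallel period: 6 + 6 = 12 bars.
12 (basic form) + 1 (internal expansion) + 3 (introduction) + 1 (extra statement) = 17.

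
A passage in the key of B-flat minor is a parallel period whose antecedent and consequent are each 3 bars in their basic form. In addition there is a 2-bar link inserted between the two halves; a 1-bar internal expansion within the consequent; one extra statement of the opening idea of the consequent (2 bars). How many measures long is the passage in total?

Basic parallel period: 3 + 3 = 6 bars.
6 (basic form) + 2 (link) + 1 (internal expansion) + 2 (extra statement) = 11.

11 measures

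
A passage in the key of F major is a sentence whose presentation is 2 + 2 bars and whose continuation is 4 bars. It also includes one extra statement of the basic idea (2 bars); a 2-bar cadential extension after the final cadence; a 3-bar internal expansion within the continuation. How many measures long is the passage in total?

Basic sentence: 2 + 2 + 4 = 8 bars.
8 (basic form) + 2 (extra statement) + 2 (cadential extension) + 3 (internal expansion) = 15.

15 measures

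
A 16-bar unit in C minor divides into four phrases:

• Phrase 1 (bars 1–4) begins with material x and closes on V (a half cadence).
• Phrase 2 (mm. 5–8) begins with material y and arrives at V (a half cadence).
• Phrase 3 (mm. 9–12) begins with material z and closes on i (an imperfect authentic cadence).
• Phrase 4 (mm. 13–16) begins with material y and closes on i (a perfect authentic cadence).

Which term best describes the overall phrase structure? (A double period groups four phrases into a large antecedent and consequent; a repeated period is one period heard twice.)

Four phrases in two halves: the first half (mm. 1-8) ends with a half cadence, the second (mm. 9-16) with a perfect authentic cadence — a large antecedent–consequent pair, i.e. a double period.
Phrase 3 begins with different material from phrase 1, making it contrasting.

contrasting double period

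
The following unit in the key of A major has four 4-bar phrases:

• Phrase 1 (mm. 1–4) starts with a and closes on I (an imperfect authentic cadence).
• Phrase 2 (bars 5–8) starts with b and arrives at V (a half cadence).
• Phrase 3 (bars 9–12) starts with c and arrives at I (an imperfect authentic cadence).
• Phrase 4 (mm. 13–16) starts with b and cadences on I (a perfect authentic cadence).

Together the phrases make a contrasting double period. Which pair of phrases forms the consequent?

In a double period the first pair of phrases (ending half cadence) is the large antecedent and the second pair (ending perfect authentic cadence) is the large consequent; the consequent is phrases 3 and 4.

phrases 3 and 4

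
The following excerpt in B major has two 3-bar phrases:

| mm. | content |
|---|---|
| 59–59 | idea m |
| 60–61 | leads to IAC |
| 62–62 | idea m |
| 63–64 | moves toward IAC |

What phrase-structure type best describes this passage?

Both phrases have the same opening (m) and the same cadence (imperfect authentic cadence): the second is a restatement, not a consequent, so this is a repeated phrase rather than a period.

repeated phrase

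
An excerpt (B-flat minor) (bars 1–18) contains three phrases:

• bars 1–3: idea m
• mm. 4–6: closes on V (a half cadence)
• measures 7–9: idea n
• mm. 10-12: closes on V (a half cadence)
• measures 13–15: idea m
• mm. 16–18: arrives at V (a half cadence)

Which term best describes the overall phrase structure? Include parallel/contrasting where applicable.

The final phrase closes with a half cadence, which is not stronger than the preceding half cadence; the 3 phrases lack an overall antecedent–consequent design and so form a phrase group.

phrase group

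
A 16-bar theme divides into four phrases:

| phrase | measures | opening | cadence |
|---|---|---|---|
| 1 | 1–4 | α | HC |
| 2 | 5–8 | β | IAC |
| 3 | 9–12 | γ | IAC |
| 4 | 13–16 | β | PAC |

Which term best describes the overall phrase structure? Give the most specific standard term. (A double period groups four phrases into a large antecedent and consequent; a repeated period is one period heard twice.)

contrasting double period

Four phrases in two halves: the first half (bars 1–8) ends with an imperfect authentic cadence, the second (mm. 9–16) with a perfect authentic cadence — a large antecedent–consequent pair, i.e. a double period.
Phrase 3 begins with different material from phrase 1, making it contrasting.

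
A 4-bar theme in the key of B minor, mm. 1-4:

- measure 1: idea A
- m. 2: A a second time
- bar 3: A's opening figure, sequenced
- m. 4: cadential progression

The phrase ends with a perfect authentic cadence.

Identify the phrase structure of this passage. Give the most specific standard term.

sentence

Basic idea (bar 1) + its repetition (m. 2) form the presentation; fragmentation and cadence (bars 3–4) form the continuation — the 4-bar whole is a sentence.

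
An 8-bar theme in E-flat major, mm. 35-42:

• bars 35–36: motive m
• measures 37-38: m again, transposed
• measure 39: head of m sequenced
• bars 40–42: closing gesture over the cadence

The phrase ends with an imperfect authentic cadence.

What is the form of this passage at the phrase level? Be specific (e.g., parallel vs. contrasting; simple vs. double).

Basic idea (mm. 35–36) + its repetition (mm. 37-38) form the presentation; fragmentation and cadence (measures 39–42) form the continuation — the 8-bar whole is a sentence.

sentence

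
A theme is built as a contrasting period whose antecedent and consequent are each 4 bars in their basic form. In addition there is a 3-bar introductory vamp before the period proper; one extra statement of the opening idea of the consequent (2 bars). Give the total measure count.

13 measures

Basic contrasting period: 4 + 4 = 8 bars.
8 (basic form) + 3 (introduction) + 2 (extra statement) = 13.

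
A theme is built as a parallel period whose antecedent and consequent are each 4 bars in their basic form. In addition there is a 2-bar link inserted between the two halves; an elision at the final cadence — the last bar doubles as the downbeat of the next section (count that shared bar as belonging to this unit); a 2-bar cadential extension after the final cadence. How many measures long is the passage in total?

Basic parallel period: 4 + 4 = 8 bars.
8 (basic form) + 2 (link) + 2 (cadential extension) = 12.
The elision shares a bar with the next section but does not change this unit's count.

12 measures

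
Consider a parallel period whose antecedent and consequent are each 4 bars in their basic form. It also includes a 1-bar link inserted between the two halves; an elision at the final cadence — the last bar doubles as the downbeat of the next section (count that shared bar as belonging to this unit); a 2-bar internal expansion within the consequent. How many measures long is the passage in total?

11 measures

Basic parallel period: 4 + 4 = 8 bars.
8 (basic form) + 1 (link) + 2 (internal expansion) = 11.
The elision shares a bar with the next section but does not change this unit's count.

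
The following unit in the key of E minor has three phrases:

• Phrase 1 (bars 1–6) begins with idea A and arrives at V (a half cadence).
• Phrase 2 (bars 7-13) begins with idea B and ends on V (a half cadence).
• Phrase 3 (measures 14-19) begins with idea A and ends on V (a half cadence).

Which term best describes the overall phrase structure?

phrase group

The final phrase closes with a half cadence, which is not stronger than the preceding half cadence; the 3 phrases lack an overall antecedent–consequent design and so form a phrase group.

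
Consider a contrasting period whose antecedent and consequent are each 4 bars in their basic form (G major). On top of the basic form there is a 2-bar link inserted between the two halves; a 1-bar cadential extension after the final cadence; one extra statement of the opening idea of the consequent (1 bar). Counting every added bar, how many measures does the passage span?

Basic contrasting period: 4 + 4 = 8 bars.
8 (basic form) + 2 (link) + 1 (cadential extension) + 1 (extra statement) = 12.

12 measures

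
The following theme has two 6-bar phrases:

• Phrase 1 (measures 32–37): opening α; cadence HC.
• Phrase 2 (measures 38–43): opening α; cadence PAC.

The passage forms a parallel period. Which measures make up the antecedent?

measures 32–37

The phrase ending with the weaker cadence (half cadence) is the antecedent; the one ending more conclusively (perfect authentic cadence) is the consequent. The antecedent is measures 32–37.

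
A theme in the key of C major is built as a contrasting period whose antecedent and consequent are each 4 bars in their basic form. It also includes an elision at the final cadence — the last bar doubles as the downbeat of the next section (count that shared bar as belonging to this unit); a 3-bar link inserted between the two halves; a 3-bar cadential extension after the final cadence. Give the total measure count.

14 measures

Basic contrasting period: 4 + 4 = 8 bars.
8 (basic form) + 3 (link) + 3 (cadential extension) = 14.
The elision shares a bar with the next section but does not change this unit's count.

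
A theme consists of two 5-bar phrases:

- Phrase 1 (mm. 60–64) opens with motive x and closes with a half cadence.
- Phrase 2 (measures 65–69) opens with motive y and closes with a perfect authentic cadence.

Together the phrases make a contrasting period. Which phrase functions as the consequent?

phrase 2

The phrase ending with the weaker cadence (half cadence) is the antecedent; the one ending more conclusively (perfect authentic cadence) is the consequent. The consequent is phrase 2.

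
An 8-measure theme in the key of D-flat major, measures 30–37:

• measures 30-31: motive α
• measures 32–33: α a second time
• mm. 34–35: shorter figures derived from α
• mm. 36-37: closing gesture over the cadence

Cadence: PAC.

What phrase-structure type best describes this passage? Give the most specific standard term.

Basic idea (mm. 30-31) + its repetition (mm. 32-33) form the presentation; fragmentation and cadence (mm. 34–37) form the continuation — the 8-bar whole is a sentence.

sentence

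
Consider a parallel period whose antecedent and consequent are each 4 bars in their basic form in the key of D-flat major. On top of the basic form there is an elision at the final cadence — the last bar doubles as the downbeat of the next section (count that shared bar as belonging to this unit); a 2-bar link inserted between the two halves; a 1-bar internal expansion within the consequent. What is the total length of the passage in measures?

11 measures

Basic parallel period: 4 + 4 = 8 bars.
8 (basic form) + 2 (link) + 1 (internal expansion) = 11.
The elision shares a bar with the next section but does not change this unit's count.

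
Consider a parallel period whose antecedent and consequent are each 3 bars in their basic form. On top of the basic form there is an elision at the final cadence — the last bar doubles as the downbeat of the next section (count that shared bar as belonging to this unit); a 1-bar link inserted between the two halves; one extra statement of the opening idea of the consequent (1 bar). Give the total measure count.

Basic parallel period: 3 + 3 = 6 bars.
6 (basic form) + 1 (link) + 1 (extra statement) = 8.
The elision shares a bar with the next section but does not change this unit's count.

8 measures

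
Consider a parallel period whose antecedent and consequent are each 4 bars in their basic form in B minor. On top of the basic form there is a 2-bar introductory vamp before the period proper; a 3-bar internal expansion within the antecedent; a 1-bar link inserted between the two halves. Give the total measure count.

14 measures

Basic parallel period: 4 + 4 = 8 bars.
8 (basic form) + 2 (introduction) + 3 (internal expansion) + 1 (link) = 14.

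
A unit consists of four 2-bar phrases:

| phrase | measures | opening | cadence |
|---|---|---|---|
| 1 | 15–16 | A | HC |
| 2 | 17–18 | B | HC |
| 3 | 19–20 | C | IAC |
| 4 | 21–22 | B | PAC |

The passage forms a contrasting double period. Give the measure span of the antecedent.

measures 15–18

In a double period the first pair of phrases (ending half cadence) is the large antecedent and the second pair (ending perfect authentic cadence) is the large consequent; the antecedent is measures 15–18.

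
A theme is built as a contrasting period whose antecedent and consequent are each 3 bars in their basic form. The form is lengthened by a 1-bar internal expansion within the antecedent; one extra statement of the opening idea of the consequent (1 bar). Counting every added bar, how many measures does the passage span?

8 measures

Basic contrasting period: 3 + 3 = 6 bars.
6 (basic form) + 1 (internal expansion) + 1 (extra statement) = 8.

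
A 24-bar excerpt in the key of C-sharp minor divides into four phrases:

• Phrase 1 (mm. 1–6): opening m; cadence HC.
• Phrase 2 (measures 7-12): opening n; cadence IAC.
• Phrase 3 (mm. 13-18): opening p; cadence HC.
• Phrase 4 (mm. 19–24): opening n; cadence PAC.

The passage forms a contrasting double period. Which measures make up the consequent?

In a double period the first pair of phrases (ending imperfect authentic cadence) is the large antecedent and the second pair (ending perfect authentic cadence) is the large consequent; the consequent is measures 13–24.

measures 13–24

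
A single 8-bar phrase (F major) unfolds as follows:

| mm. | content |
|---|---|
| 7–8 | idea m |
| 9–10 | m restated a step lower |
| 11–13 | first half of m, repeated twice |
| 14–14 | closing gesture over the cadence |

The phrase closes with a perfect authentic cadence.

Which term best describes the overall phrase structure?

Basic idea (mm. 7–8) + its repetition (mm. 9-10) form the presentation; fragmentation and cadence (bars 11–14) form the continuation — the 8-bar whole is a sentence.

sentence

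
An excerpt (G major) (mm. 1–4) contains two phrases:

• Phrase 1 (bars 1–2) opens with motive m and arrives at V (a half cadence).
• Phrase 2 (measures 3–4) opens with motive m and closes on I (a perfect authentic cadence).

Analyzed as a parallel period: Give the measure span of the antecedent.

The antecedent is the phrase ending with the weaker cadence (half cadence, phrase 1) and the consequent the one ending more conclusively (perfect authentic cadence, phrase 2); the antecedent is mm. 1–2.

measures 1–2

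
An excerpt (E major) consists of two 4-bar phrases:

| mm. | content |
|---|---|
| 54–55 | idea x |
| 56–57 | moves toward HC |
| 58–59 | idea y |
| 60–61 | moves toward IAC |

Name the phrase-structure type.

Phrase 1 ends with a half cadence (weaker) and phrase 2 with an imperfect authentic cadence (stronger): antecedent + consequent = a period.
The two phrases open with different material (x / y), so the period is contrasting.

contrasting period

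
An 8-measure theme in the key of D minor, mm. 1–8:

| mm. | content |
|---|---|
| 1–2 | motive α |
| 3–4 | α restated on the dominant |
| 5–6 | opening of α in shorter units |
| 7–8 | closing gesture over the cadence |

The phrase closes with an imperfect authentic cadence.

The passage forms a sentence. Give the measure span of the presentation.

The presentation of a sentence is the basic idea (mm. 1–2) plus its repetition (bars 3–4); the presentation is therefore mm. 1–4.

measures 1–4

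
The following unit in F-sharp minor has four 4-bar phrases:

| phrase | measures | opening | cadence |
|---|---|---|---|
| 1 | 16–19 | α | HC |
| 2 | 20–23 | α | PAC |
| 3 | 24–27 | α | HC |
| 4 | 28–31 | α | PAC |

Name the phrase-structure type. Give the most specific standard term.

The cadence pattern HC–PAC–HC–PAC is weak–strong twice, and phrases 3–4 restate phrases 1–2: a period heard twice, not a double period (which would end weakly at phrase 2).

repeated period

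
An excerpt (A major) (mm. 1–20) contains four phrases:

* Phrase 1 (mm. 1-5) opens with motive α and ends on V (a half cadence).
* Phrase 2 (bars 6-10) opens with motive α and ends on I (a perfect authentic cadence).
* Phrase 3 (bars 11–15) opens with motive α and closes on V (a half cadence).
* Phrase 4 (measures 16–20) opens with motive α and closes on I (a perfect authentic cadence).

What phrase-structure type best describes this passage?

The cadence pattern HC–PAC–HC–PAC is weak–strong twice, and phrases 3–4 restate phrases 1–2: a period heard twice, not a double period (which would end weakly at phrase 2).

repeated period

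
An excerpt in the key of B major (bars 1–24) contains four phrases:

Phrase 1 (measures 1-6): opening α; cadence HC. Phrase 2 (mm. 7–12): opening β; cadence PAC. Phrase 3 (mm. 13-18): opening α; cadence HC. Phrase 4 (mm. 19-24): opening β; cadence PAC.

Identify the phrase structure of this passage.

repeated period

The cadence pattern HC–PAC–HC–PAC is weak–strong twice, and phrases 3–4 restate phrases 1–2: a period heard twice, not a double period (which would end weakly at phrase 2).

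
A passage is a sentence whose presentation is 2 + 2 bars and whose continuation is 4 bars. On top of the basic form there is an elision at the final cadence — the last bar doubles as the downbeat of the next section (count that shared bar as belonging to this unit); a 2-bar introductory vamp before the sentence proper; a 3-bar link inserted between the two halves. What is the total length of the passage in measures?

13 measures

Basic sentence: 2 + 2 + 4 = 8 bars.
8 (basic form) + 2 (introduction) + 3 (link) = 13.
The elision shares a bar with the next section but does not change this unit's count.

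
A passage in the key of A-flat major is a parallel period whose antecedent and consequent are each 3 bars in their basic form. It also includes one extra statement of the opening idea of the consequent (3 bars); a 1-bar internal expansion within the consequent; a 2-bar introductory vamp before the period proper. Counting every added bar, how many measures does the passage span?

12 measures

Basic parallel period: 3 + 3 = 6 bars.
6 (basic form) + 3 (extra statement) + 1 (internal expansion) + 2 (introduction) = 12.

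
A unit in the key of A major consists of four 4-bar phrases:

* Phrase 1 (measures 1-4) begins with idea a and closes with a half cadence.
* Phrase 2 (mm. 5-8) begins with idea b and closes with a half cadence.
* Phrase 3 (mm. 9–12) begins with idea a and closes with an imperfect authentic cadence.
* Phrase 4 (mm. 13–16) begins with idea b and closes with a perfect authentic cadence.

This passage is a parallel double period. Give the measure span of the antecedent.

measures 1–8

In a double period the four phrases pair into a large antecedent (phrases 1–2, ending half cadence) and a large consequent (phrases 3–4, ending perfect authentic cadence). The antecedent spans mm. 1-8.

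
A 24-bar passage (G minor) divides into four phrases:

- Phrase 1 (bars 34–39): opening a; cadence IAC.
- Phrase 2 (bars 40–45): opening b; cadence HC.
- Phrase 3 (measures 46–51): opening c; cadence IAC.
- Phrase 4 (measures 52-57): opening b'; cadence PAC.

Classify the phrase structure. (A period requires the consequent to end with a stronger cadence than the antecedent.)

Four phrases in two halves: the first half (mm. 34–45) ends with a half cadence, the second (bars 46–57) with a perfect authentic cadence — a large antecedent–consequent pair, i.e. a double period.
Phrase 3 begins with different material from phrase 1, making it contrasting.

contrasting double period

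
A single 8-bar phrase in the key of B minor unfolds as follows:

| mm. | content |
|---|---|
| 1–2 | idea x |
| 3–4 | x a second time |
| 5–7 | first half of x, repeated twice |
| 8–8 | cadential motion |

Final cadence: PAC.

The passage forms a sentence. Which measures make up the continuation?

measures 5–8

After the presentation (bars 1–4), the continuation covers the fragmentation through the cadence: mm. 5-8.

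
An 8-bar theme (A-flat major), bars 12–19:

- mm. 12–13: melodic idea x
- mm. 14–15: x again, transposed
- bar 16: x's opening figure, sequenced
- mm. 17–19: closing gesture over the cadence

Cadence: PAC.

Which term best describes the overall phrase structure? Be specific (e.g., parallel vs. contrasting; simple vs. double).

Basic idea (bars 12-13) + its repetition (bars 14–15) form the presentation; fragmentation and cadence (mm. 16-19) form the continuation — the 8-bar whole is a sentence.

sentence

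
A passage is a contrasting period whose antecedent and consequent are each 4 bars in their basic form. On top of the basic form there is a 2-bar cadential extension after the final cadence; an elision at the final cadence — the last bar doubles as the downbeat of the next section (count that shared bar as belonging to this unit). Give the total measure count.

10 measures

Basic contrasting period: 4 + 4 = 8 bars.
8 (basic form) + 2 (cadential extension) = 10.
The elision shares a bar with the next section but does not change this unit's count.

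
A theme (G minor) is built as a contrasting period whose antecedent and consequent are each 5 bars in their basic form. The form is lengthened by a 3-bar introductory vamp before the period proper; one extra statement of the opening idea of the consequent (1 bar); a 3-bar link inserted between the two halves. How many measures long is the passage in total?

17 measures

Basic contrasting period: 5 + 5 = 10 bars.
10 (basic form) + 3 (introduction) + 1 (extra statement) + 3 (link) = 17.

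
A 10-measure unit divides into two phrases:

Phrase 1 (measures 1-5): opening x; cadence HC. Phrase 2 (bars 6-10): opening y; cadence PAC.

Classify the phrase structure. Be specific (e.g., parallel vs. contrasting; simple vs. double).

Phrase 1 ends with a half cadence (weaker) and phrase 2 with a perfect authentic cadence (stronger): antecedent + consequent = a period.
The two phrases open with different material (x / y), so the period is contrasting.

contrasting period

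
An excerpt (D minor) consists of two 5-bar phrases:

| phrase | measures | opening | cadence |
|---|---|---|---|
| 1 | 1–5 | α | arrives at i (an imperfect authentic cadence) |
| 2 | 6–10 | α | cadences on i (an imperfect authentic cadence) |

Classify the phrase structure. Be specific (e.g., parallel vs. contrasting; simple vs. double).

Both phrases have the same opening (α) and the same cadence (imperfect authentic cadence): the second is a restatement, not a consequent, so this is a repeated phrase rather than a period.

repeated phrase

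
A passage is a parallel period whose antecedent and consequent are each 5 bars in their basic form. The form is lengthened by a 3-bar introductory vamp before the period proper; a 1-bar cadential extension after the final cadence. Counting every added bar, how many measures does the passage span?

14 measures

Basic parallel period: 5 + 5 = 10 bars.
10 (basic form) + 3 (introduction) + 1 (cadential extension) = 14.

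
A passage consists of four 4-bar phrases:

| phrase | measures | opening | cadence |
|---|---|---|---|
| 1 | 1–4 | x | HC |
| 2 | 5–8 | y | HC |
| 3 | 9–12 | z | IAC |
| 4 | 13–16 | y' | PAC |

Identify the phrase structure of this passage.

contrasting double period

Four phrases in two halves: the first half (mm. 1–8) ends with a half cadence, the second (mm. 9-16) with a perfect authentic cadence — a large antecedent–consequent pair, i.e. a double period.
Phrase 3 begins with different material from phrase 1, making it contrasting.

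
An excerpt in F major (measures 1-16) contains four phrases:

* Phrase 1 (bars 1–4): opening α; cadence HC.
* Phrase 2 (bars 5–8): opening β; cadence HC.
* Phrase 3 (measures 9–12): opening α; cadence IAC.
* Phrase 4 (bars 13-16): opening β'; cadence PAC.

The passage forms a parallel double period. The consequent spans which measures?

measures 9–16

In a double period the four phrases pair into a large antecedent (phrases 1–2, ending half cadence) and a large consequent (phrases 3–4, ending perfect authentic cadence). The consequent spans mm. 9–16.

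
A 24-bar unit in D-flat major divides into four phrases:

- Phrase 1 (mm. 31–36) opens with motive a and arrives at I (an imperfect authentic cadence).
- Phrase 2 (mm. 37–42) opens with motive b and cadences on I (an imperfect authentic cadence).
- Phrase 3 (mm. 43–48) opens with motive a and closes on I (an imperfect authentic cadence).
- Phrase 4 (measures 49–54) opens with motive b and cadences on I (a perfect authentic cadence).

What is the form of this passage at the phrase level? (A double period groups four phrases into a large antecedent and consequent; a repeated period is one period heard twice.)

parallel double period

Four phrases in two halves: the first half (measures 31-42) ends with an imperfect authentic cadence, the second (mm. 43-54) with a perfect authentic cadence — a large antecedent–consequent pair, i.e. a double period.
Phrase 3 begins with the same material as phrase 1, making it parallel.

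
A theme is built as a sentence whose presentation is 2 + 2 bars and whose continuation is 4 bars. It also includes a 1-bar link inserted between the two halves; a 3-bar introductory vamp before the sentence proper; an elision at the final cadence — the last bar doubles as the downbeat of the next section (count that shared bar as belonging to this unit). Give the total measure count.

12 measures

Basic sentence: 2 + 2 + 4 = 8 bars.
8 (basic form) + 1 (link) + 3 (introduction) = 12.
The elision shares a bar with the next section but does not change this unit's count.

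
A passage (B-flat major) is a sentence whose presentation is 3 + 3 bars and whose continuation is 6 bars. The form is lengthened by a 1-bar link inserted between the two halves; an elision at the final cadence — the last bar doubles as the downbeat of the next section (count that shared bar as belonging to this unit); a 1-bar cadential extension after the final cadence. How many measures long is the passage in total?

14 measures

Basic sentence: 3 + 3 + 6 = 12 bars.
12 (basic form) + 1 (link) + 1 (cadential extension) = 14.
The elision shares a bar with the next section but does not change this unit's count.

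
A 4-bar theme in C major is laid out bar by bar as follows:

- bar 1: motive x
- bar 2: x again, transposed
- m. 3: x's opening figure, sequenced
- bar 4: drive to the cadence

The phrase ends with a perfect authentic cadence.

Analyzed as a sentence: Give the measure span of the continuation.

After the presentation (measures 1–2), the continuation covers the fragmentation through the cadence: mm. 3–4.

measures 3–4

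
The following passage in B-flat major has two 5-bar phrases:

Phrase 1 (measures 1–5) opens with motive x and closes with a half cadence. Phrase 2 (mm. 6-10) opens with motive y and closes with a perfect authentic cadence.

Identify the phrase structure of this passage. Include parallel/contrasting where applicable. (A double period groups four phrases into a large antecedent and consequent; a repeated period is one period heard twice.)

Phrase 1 ends with a half cadence (weaker) and phrase 2 with a perfect authentic cadence (stronger): antecedent + consequent = a period.
The two phrases open with different material (x / y), so the period is contrasting.

contrasting period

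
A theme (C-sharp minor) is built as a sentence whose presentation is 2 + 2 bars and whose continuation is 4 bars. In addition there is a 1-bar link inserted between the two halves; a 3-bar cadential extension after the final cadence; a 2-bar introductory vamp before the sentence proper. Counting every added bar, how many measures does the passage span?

14 measures

Basic sentence: 2 + 2 + 4 = 8 bars.
8 (basic form) + 1 (link) + 3 (cadential extension) + 2 (introduction) = 14.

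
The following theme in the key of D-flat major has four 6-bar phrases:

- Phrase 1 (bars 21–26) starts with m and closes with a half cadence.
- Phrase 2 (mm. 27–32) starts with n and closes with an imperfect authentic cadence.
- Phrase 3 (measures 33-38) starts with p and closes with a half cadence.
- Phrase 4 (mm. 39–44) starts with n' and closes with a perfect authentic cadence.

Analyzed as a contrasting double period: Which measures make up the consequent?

measures 33–44

In a double period the four phrases pair into a large antecedent (phrases 1–2, ending imperfect authentic cadence) and a large consequent (phrases 3–4, ending perfect authentic cadence). The consequent spans mm. 33–44.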